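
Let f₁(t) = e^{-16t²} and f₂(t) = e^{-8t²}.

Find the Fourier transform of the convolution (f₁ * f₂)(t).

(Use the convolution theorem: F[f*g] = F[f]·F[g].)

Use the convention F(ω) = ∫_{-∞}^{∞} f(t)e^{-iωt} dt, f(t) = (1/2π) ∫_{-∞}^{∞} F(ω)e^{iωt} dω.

F[f₁*f₂](ω) = \frac{\sqrt{2} \pi e^{- \frac{3 \omega^{2}}{64}}}{16}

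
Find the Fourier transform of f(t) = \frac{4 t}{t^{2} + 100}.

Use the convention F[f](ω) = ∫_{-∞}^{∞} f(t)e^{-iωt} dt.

F(ω) = - 4 i \pi e^{- 10 \left|{\omega}\right|} \operatorname{sign}{\left(\omega \right)}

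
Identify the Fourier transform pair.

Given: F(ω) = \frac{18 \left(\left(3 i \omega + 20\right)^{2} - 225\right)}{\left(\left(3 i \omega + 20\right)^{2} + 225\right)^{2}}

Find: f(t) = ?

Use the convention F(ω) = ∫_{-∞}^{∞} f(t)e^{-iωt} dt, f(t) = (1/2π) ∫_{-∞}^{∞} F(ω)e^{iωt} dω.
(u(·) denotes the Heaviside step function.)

f(t) = 2 t e^{- \frac{20 t}{3}} \cos{\left(5 t \right)} u\left(t\right)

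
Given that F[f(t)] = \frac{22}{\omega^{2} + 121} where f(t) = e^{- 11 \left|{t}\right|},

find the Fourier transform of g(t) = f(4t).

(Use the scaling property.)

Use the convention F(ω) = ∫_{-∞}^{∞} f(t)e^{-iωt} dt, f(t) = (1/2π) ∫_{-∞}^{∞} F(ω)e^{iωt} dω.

F[g](ω) = \frac{88}{\omega^{2} + 1936}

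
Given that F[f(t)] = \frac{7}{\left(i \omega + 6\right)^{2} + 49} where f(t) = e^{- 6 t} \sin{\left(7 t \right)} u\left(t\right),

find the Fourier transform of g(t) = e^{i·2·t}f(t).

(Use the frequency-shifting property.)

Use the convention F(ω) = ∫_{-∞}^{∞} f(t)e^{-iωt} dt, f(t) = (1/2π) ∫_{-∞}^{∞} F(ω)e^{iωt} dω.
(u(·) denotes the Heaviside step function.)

F[g](ω) = \frac{7}{\left(i \left(\omega - 2\right) + 6\right)^{2} + 49}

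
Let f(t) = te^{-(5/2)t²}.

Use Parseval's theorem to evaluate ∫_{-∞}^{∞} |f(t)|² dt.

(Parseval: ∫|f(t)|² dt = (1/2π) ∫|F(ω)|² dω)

∫|f(t)|² dt = \frac{\sqrt{5} \sqrt{\pi}}{50}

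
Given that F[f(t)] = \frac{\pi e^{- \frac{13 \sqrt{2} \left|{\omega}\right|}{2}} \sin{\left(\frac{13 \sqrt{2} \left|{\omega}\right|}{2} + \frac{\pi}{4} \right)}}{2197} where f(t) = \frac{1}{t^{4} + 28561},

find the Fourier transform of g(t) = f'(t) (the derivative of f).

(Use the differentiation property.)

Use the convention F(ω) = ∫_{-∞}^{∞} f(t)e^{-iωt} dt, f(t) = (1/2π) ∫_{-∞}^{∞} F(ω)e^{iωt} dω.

F[g](ω) = \frac{i \pi \omega e^{- \frac{13 \sqrt{2} \left|{\omega}\right|}{2}} \sin{\left(\frac{13 \sqrt{2} \left|{\omega}\right|}{2} + \frac{\pi}{4} \right)}}{2197}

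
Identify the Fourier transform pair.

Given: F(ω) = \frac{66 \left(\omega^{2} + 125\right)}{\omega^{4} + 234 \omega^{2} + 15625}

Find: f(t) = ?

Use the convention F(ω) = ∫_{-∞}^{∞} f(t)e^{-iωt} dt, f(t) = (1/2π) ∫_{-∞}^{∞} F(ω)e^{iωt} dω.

f(t) = 3 e^{- 11 \left|{t}\right|} \cos{\left(2 t \right)}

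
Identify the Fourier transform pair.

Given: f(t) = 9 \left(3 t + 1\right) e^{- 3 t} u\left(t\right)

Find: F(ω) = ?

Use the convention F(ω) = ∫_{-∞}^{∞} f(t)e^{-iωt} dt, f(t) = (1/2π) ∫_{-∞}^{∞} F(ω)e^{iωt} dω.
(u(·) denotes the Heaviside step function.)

F(ω) = \frac{9 \left(- i \omega - 6\right)}{\omega^{2} - 6 i \omega - 9}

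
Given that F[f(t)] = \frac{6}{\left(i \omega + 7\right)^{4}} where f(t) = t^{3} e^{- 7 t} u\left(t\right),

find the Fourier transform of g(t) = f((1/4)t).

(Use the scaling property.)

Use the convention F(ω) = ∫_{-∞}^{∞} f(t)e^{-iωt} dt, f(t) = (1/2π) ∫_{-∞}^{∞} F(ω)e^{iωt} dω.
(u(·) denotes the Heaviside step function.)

F[g](ω) = \frac{24}{\left(4 i \omega + 7\right)^{4}}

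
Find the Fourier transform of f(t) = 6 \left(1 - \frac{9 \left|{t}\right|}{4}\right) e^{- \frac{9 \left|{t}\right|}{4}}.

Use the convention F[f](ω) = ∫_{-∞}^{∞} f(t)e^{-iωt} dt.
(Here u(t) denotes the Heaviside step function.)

F(ω) = \frac{13824 \omega^{2}}{\left(16 \omega^{2} + 81\right)^{2}}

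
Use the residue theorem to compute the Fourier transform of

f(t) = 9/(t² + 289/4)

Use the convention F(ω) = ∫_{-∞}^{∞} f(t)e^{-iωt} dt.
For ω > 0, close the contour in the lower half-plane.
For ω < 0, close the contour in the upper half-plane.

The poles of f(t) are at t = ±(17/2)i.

Let g(z) = f(z)e^{-iωz}; for large |z| the factor e^{-iωz} decays in the lower half-plane when ω > 0 and in the upper half-plane when ω < 0.

Case ω > 0 (lower half-plane, clockwise contour ⇒ F(ω) = -2πi·ΣRes):
  Res_{z = - \frac{17 i}{2}} g(z) = \frac{9 i e^{- \frac{17 \omega}{2}}}{17}
  F(ω) = -2πi·ΣRes = \frac{18 \pi e^{- \frac{17 \omega}{2}}}{17}

Case ω < 0 (upper half-plane, counterclockwise contour ⇒ F(ω) = +2πi·ΣRes):
  Res_{z = \frac{17 i}{2}} g(z) = - \frac{9 i e^{\frac{17 \omega}{2}}}{17}
  F(ω) = 2πi·ΣRes = \frac{18 \pi e^{\frac{17 \omega}{2}}}{17}

Both cases combine into a single formula in |ω|:

F(ω) = \frac{18 \pi e^{- \frac{17 \left|{\omega}\right|}{2}}}{17}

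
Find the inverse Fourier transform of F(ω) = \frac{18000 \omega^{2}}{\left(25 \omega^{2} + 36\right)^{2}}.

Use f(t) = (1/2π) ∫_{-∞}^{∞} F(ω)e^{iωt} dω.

f(t) = 6 \left(1 - \frac{6 \left|{t}\right|}{5}\right) e^{- \frac{6 \left|{t}\right|}{5}}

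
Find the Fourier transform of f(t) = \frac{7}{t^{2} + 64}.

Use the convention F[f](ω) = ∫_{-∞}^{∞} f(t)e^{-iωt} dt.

F(ω) = \frac{7 \pi e^{- 8 \left|{\omega}\right|}}{8}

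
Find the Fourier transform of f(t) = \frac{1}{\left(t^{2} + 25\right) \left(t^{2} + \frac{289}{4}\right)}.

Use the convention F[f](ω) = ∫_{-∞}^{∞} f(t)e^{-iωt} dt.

F(ω) = \frac{4 \pi e^{- 5 \left|{\omega}\right|}}{945} - \frac{8 \pi e^{- \frac{17 \left|{\omega}\right|}{2}}}{3213}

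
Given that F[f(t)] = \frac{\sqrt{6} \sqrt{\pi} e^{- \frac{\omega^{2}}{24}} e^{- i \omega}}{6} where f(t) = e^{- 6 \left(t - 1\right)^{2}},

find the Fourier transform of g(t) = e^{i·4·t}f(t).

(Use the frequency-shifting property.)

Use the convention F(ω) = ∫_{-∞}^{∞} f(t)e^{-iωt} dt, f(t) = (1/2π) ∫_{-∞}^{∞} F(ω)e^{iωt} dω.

F[g](ω) = \frac{\sqrt{6} \sqrt{\pi} e^{- \frac{\left(\omega - 4\right) \left(\omega - 4 + 24 i\right)}{24}}}{6}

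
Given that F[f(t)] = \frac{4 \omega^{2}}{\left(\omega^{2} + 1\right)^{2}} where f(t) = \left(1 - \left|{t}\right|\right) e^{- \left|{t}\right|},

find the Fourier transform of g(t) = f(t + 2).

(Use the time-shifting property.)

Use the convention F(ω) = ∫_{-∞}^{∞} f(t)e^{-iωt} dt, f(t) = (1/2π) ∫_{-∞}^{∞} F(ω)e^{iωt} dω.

F[g](ω) = \frac{4 \omega^{2} e^{2 i \omega}}{\left(\omega^{2} + 1\right)^{2}}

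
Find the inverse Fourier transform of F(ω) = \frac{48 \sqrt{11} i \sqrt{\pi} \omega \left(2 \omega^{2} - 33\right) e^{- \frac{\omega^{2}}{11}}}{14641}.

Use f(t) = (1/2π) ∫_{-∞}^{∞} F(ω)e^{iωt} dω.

f(t) = 6 t^{3} e^{- \frac{11 t^{2}}{4}}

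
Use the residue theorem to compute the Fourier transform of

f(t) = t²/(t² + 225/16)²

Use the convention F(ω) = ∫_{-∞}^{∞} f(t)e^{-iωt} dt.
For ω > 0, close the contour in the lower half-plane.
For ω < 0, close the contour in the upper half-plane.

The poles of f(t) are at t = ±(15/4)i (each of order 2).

Let g(z) = f(z)e^{-iωz}; for large |z| the factor e^{-iωz} decays in the lower half-plane when ω > 0 and in the upper half-plane when ω < 0.

Case ω > 0 (lower half-plane, clockwise contour ⇒ F(ω) = -2πi·ΣRes):
  Res_{z = - \frac{15 i}{4}} g(z) = \frac{i \left(4 - 15 \omega\right) e^{- \frac{15 \omega}{4}}}{60} (pole of order 2)
  F(ω) = -2πi·ΣRes = \frac{\pi \left(4 - 15 \omega\right) e^{- \frac{15 \omega}{4}}}{30}

Case ω < 0 (upper half-plane, counterclockwise contour ⇒ F(ω) = +2πi·ΣRes):
  Res_{z = \frac{15 i}{4}} g(z) = \frac{i \left(- 15 \omega - 4\right) e^{\frac{15 \omega}{4}}}{60} (pole of order 2)
  F(ω) = 2πi·ΣRes = \frac{\pi \left(15 \omega + 4\right) e^{\frac{15 \omega}{4}}}{30}

Both cases combine into a single formula in |ω|:

F(ω) = \frac{\pi \left(4 - 15 \left|{\omega}\right|\right) e^{- \frac{15 \left|{\omega}\right|}{4}}}{30}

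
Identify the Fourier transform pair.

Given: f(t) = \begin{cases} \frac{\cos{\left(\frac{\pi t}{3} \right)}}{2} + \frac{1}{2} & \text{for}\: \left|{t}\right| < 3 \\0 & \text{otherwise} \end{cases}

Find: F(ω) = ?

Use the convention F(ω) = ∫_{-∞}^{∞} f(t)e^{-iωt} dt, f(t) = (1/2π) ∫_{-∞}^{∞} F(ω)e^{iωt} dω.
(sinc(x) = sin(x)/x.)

F(ω) = - \frac{3 \pi^{2} \operatorname{sinc}{\left(3 \omega \right)}}{9 \omega^{2} - \pi^{2}}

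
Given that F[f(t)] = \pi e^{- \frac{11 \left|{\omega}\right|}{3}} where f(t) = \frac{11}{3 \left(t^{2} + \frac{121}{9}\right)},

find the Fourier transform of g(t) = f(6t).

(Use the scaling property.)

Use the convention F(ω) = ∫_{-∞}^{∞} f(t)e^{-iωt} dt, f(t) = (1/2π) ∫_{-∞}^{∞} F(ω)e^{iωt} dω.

F[g](ω) = \frac{\pi e^{- \frac{11 \left|{\omega}\right|}{18}}}{6}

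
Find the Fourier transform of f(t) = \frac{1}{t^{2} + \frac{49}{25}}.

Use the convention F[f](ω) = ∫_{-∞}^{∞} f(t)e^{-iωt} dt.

F(ω) = \frac{5 \pi e^{- \frac{7 \left|{\omega}\right|}{5}}}{7}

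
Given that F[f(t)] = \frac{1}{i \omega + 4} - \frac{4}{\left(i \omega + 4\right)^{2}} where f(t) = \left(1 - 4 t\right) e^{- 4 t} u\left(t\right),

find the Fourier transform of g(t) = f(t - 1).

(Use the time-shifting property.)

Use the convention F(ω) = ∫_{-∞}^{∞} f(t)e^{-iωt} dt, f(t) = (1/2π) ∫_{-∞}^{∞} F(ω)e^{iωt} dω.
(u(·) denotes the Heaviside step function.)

F[g](ω) = \frac{i \omega e^{- i \omega}}{- \omega^{2} + 8 i \omega + 16}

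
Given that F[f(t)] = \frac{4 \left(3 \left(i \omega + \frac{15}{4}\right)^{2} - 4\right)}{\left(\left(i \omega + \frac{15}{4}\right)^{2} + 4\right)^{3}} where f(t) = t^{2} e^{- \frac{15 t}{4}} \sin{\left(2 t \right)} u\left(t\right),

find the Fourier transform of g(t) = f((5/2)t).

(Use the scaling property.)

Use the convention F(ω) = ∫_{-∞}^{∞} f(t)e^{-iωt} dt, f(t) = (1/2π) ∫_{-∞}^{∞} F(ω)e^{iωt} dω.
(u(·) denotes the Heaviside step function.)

F[g](ω) = \frac{256000 \left(3 \left(8 i \omega + 75\right)^{2} - 1600\right)}{\left(\left(8 i \omega + 75\right)^{2} + 1600\right)^{3}}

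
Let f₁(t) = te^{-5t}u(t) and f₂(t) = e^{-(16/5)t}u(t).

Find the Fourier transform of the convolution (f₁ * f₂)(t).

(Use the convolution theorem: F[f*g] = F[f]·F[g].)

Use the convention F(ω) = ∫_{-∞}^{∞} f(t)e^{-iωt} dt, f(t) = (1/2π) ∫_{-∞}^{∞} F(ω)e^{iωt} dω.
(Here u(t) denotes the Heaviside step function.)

F[f₁*f₂](ω) = \frac{5}{\left(i \omega + 5\right)^{2} \left(5 i \omega + 16\right)}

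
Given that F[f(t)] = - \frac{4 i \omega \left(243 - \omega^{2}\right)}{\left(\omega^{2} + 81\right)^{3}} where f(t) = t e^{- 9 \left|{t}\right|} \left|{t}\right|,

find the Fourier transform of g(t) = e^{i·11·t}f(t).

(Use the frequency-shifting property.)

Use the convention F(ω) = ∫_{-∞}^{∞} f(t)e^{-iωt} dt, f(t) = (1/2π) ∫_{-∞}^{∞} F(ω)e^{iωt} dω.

F[g](ω) = \frac{4 i \left(\omega - 11\right) \left(\left(\omega - 11\right)^{2} - 243\right)}{\left(\left(\omega - 11\right)^{2} + 81\right)^{3}}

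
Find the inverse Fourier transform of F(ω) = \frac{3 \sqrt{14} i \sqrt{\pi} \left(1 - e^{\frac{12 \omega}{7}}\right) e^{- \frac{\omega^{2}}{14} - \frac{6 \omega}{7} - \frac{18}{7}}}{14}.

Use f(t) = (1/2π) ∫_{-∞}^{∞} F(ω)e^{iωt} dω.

f(t) = 3 e^{- \frac{7 t^{2}}{2}} \sin{\left(6 t \right)}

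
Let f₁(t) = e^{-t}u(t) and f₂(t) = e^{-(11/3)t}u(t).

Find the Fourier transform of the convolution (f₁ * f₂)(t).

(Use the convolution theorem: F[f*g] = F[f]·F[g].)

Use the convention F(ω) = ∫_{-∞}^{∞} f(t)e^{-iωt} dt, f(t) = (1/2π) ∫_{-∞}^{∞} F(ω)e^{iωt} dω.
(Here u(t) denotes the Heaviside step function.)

F[f₁*f₂](ω) = \frac{3}{\left(i \omega + 1\right) \left(3 i \omega + 11\right)}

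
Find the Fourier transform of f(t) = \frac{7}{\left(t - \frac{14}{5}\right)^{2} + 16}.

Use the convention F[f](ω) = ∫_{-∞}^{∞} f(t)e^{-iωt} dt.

F(ω) = \frac{7 \pi e^{- \frac{14 i \omega}{5} - 4 \left|{\omega}\right|}}{4}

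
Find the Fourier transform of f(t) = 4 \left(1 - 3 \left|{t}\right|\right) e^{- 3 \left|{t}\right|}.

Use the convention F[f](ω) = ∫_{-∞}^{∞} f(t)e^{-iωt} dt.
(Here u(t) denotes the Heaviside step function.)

F(ω) = \frac{48 \omega^{2}}{\left(\omega^{2} + 9\right)^{2}}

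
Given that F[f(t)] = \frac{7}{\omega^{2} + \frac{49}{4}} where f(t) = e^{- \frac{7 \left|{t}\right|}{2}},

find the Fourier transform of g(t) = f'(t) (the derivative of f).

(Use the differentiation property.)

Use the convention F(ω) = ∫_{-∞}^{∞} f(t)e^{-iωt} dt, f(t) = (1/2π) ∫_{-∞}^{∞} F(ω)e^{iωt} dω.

F[g](ω) = \frac{28 i \omega}{4 \omega^{2} + 49}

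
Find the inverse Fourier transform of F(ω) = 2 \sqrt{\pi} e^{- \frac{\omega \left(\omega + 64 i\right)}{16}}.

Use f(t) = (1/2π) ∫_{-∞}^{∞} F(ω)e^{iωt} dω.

f(t) = 4 e^{- 4 \left(t - 4\right)^{2}}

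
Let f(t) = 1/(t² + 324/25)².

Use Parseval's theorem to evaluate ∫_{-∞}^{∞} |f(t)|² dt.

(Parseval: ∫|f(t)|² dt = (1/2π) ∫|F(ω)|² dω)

∫|f(t)|² dt = \frac{390625 \pi}{9795520512}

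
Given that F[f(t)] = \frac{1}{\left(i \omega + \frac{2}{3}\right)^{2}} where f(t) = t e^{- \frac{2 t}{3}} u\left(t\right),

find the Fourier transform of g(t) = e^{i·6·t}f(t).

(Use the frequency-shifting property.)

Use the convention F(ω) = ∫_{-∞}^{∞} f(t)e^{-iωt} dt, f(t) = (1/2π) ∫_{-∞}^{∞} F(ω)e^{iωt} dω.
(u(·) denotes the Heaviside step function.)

F[g](ω) = \frac{9}{\left(3 i \left(\omega - 6\right) + 2\right)^{2}}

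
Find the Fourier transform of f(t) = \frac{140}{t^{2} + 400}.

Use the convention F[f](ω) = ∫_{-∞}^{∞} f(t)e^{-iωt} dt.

F(ω) = 7 \pi e^{- 20 \left|{\omega}\right|}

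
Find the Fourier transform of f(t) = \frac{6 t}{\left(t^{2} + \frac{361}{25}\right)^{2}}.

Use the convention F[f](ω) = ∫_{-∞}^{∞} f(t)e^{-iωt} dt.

F(ω) = - \frac{15 i \pi \omega e^{- \frac{19 \left|{\omega}\right|}{5}}}{19}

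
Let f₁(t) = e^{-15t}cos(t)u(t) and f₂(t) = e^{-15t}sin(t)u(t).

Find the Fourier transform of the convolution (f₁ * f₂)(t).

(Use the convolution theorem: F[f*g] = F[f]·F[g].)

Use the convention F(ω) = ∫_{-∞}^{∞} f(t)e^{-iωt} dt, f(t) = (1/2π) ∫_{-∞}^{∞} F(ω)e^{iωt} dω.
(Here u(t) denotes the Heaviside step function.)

F[f₁*f₂](ω) = \frac{i \omega + 15}{\left(\left(i \omega + 15\right)^{2} + 1\right)^{2}}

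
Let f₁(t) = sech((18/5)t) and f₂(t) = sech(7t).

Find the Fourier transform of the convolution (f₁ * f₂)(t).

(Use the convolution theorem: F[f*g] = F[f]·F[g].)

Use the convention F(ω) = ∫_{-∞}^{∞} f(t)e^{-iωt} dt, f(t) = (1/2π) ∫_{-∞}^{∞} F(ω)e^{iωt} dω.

F[f₁*f₂](ω) = \frac{5 \pi^{2}}{126 \cosh{\left(\frac{\pi \omega}{14} \right)} \cosh{\left(\frac{5 \pi \omega}{36} \right)}}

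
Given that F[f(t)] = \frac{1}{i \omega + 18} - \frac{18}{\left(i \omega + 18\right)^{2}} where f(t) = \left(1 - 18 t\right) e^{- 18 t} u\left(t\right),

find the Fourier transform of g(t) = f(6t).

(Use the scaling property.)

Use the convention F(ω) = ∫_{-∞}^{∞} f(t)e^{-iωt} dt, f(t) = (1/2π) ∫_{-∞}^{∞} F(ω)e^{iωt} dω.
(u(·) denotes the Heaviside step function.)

F[g](ω) = \frac{i \omega}{- \omega^{2} + 216 i \omega + 11664}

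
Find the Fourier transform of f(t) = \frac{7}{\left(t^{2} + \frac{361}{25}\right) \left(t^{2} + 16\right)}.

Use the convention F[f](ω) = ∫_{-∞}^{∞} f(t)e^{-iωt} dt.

F(ω) = - \frac{175 \pi e^{- 4 \left|{\omega}\right|}}{156} + \frac{875 \pi e^{- \frac{19 \left|{\omega}\right|}{5}}}{741}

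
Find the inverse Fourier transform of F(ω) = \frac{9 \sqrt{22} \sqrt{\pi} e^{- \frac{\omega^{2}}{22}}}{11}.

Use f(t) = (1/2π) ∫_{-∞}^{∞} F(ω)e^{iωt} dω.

f(t) = 9 e^{- \frac{11 t^{2}}{2}}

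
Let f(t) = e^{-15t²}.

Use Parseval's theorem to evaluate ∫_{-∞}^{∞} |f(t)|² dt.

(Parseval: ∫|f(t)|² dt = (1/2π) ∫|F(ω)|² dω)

∫|f(t)|² dt = \frac{\sqrt{30} \sqrt{\pi}}{30}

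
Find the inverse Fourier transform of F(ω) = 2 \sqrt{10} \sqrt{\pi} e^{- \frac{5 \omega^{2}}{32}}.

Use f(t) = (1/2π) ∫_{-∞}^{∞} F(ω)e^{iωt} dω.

f(t) = 8 e^{- \frac{8 t^{2}}{5}}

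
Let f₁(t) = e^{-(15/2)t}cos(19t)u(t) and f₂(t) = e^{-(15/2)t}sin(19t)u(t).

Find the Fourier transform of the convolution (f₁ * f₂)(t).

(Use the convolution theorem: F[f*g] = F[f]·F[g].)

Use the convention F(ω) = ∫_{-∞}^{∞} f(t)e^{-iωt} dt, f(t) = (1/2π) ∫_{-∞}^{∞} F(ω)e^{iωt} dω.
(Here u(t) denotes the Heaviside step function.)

F[f₁*f₂](ω) = \frac{152 \left(2 i \omega + 15\right)}{\left(\left(2 i \omega + 15\right)^{2} + 1444\right)^{2}}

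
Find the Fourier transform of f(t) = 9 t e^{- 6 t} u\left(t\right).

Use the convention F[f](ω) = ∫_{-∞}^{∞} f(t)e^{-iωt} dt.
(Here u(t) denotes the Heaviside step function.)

F(ω) = \frac{9}{\left(i \omega + 6\right)^{2}}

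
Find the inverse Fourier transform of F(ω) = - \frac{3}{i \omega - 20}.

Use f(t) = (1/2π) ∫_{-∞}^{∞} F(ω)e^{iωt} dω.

f(t) = 3 e^{20 t} u\left(- t\right)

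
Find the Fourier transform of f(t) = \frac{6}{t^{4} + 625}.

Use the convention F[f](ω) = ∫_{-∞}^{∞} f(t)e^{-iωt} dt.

F(ω) = \frac{6 \pi e^{- \frac{5 \sqrt{2} \left|{\omega}\right|}{2}} \sin{\left(\frac{5 \sqrt{2} \left|{\omega}\right|}{2} + \frac{\pi}{4} \right)}}{125}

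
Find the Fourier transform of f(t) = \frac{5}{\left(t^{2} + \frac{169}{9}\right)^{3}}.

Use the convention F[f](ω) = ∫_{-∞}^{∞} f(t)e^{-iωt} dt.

F(ω) = \frac{135 \pi \left(169 \omega^{2} + 117 \left|{\omega}\right| + 27\right) e^{- \frac{13 \left|{\omega}\right|}{3}}}{2970344}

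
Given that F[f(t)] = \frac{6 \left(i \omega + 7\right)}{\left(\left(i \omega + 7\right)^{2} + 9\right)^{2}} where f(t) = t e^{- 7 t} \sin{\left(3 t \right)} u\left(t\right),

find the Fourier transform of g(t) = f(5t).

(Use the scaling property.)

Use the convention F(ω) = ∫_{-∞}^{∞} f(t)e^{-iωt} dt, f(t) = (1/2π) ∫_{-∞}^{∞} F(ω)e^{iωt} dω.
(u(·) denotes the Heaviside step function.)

F[g](ω) = \frac{150 \left(i \omega + 35\right)}{\left(\left(i \omega + 35\right)^{2} + 225\right)^{2}}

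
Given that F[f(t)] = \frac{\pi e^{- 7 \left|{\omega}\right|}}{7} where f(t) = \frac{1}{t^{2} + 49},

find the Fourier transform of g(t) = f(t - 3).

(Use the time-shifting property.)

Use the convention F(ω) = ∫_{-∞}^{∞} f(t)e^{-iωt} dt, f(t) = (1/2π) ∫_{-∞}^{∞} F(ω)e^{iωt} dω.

F[g](ω) = \frac{\pi e^{- 3 i \omega - 7 \left|{\omega}\right|}}{7}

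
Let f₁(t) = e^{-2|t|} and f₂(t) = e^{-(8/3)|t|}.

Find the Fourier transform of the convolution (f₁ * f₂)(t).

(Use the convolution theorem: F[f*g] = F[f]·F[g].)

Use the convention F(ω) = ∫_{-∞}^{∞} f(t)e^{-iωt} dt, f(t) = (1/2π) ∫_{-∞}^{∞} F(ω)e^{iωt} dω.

F[f₁*f₂](ω) = \frac{192}{\left(\omega^{2} + 4\right) \left(9 \omega^{2} + 64\right)}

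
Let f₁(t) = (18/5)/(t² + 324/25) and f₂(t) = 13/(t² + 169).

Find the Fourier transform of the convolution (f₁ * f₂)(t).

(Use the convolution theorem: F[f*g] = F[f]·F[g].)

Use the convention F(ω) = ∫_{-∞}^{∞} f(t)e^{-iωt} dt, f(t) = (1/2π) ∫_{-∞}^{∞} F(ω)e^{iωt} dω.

F[f₁*f₂](ω) = \pi^{2} e^{- \frac{83 \left|{\omega}\right|}{5}}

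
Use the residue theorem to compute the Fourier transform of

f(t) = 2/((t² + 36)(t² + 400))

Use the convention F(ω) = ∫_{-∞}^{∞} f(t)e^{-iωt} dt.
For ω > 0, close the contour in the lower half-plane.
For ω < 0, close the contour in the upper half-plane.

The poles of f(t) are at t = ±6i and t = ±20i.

Let g(z) = f(z)e^{-iωz}; for large |z| the factor e^{-iωz} decays in the lower half-plane when ω > 0 and in the upper half-plane when ω < 0.

Case ω > 0 (lower half-plane, clockwise contour ⇒ F(ω) = -2πi·ΣRes):
  Res_{z = - 6 i} g(z) = \frac{i e^{- 6 \omega}}{2184}
  Res_{z = - 20 i} g(z) = - \frac{i e^{- 20 \omega}}{7280}
  F(ω) = -2πi·ΣRes = \frac{\pi \left(10 e^{14 \omega} - 3\right) e^{- 20 \omega}}{10920}

Case ω < 0 (upper half-plane, counterclockwise contour ⇒ F(ω) = +2πi·ΣRes):
  Res_{z = 6 i} g(z) = - \frac{i e^{6 \omega}}{2184}
  Res_{z = 20 i} g(z) = \frac{i e^{20 \omega}}{7280}
  F(ω) = 2πi·ΣRes = \frac{\pi \left(10 - 3 e^{14 \omega}\right) e^{6 \omega}}{10920}

Both cases combine into a single formula in |ω|:

F(ω) = \frac{\pi \left(10 e^{14 \left|{\omega}\right|} - 3\right) e^{- 20 \left|{\omega}\right|}}{10920}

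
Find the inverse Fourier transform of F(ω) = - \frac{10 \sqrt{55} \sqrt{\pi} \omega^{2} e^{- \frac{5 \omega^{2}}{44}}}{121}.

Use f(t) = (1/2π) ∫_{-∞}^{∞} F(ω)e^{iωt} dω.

f(t) = 2 \left(\frac{44 t^{2}}{5} - 2\right) e^{- \frac{11 t^{2}}{5}}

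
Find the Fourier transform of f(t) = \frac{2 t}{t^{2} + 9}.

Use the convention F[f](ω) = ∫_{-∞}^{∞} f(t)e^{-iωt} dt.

F(ω) = - 2 i \pi e^{- 3 \left|{\omega}\right|} \operatorname{sign}{\left(\omega \right)}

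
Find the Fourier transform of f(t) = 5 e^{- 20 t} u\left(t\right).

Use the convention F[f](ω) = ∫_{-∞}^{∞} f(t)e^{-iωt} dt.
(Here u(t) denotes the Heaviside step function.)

F(ω) = \frac{5}{i \omega + 20}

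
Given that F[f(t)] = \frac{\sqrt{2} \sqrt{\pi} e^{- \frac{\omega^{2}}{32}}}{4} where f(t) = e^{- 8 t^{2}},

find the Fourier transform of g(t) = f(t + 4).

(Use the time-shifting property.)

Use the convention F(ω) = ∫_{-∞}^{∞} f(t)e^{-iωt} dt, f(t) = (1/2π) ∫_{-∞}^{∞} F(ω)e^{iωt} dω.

F[g](ω) = \frac{\sqrt{2} \sqrt{\pi} e^{\frac{\omega \left(- \omega + 128 i\right)}{32}}}{4}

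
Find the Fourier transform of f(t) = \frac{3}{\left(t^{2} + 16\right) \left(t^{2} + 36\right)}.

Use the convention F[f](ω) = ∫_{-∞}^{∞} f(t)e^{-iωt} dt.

F(ω) = \frac{\pi \left(3 e^{2 \left|{\omega}\right|} - 2\right) e^{- 6 \left|{\omega}\right|}}{80}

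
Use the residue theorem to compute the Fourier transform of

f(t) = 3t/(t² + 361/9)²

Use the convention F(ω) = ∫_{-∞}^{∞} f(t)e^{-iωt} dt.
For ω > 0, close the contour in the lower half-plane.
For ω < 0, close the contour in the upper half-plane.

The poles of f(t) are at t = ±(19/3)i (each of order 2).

Let g(z) = f(z)e^{-iωz}; for large |z| the factor e^{-iωz} decays in the lower half-plane when ω > 0 and in the upper half-plane when ω < 0.

Case ω > 0 (lower half-plane, clockwise contour ⇒ F(ω) = -2πi·ΣRes):
  Res_{z = - \frac{19 i}{3}} g(z) = \frac{9 \omega e^{- \frac{19 \omega}{3}}}{76} (pole of order 2)
  F(ω) = -2πi·ΣRes = - \frac{9 i \pi \omega e^{- \frac{19 \omega}{3}}}{38}

Case ω < 0 (upper half-plane, counterclockwise contour ⇒ F(ω) = +2πi·ΣRes):
  Res_{z = \frac{19 i}{3}} g(z) = - \frac{9 \omega e^{\frac{19 \omega}{3}}}{76} (pole of order 2)
  F(ω) = 2πi·ΣRes = - \frac{9 i \pi \omega e^{\frac{19 \omega}{3}}}{38}

Both cases combine into a single formula in |ω|:

F(ω) = - \frac{9 i \pi \omega e^{- \frac{19 \left|{\omega}\right|}{3}}}{38}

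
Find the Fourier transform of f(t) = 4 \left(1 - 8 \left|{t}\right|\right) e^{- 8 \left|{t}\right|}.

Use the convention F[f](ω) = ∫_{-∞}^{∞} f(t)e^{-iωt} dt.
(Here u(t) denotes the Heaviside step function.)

F(ω) = \frac{128 \omega^{2}}{\left(\omega^{2} + 64\right)^{2}}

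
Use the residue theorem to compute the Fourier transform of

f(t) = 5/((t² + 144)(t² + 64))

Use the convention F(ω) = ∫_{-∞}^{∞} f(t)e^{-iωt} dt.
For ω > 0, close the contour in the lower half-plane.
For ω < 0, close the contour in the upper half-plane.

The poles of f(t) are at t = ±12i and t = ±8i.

Let g(z) = f(z)e^{-iωz}; for large |z| the factor e^{-iωz} decays in the lower half-plane when ω > 0 and in the upper half-plane when ω < 0.

Case ω > 0 (lower half-plane, clockwise contour ⇒ F(ω) = -2πi·ΣRes):
  Res_{z = - 12 i} g(z) = - \frac{i e^{- 12 \omega}}{384}
  Res_{z = - 8 i} g(z) = \frac{i e^{- 8 \omega}}{256}
  F(ω) = -2πi·ΣRes = \frac{\pi \left(3 e^{4 \omega} - 2\right) e^{- 12 \omega}}{384}

Case ω < 0 (upper half-plane, counterclockwise contour ⇒ F(ω) = +2πi·ΣRes):
  Res_{z = 12 i} g(z) = \frac{i e^{12 \omega}}{384}
  Res_{z = 8 i} g(z) = - \frac{i e^{8 \omega}}{256}
  F(ω) = 2πi·ΣRes = \frac{\pi \left(3 - 2 e^{4 \omega}\right) e^{8 \omega}}{384}

Both cases combine into a single formula in |ω|:

F(ω) = \frac{\pi \left(3 e^{4 \left|{\omega}\right|} - 2\right) e^{- 12 \left|{\omega}\right|}}{384}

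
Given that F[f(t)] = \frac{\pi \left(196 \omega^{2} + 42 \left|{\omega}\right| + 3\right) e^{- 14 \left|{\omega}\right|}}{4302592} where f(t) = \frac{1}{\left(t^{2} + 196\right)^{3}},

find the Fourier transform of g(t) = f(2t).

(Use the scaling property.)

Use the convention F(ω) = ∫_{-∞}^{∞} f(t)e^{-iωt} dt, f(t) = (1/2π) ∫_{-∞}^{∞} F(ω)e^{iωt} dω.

F[g](ω) = \frac{\pi \left(49 \omega^{2} + 21 \left|{\omega}\right| + 3\right) e^{- 7 \left|{\omega}\right|}}{8605184}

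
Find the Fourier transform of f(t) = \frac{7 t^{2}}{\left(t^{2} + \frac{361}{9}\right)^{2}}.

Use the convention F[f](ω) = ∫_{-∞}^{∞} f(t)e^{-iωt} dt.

F(ω) = \frac{7 \pi \left(3 - 19 \left|{\omega}\right|\right) e^{- \frac{19 \left|{\omega}\right|}{3}}}{38}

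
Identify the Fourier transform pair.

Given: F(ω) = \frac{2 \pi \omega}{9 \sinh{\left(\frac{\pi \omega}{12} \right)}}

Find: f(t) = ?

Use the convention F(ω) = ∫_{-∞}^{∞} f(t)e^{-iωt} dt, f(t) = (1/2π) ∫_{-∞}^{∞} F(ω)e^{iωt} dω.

f(t) = \frac{8}{\cosh^{2}{\left(6 t \right)}}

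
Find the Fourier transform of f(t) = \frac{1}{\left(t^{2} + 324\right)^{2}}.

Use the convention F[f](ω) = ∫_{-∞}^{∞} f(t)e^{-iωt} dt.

F(ω) = \frac{\pi \left(18 \left|{\omega}\right| + 1\right) e^{- 18 \left|{\omega}\right|}}{11664}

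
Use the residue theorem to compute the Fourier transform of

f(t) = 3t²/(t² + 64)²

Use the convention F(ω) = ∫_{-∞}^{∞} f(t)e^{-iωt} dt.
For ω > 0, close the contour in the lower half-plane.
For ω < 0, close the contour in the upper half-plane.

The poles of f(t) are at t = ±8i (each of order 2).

Let g(z) = f(z)e^{-iωz}; for large |z| the factor e^{-iωz} decays in the lower half-plane when ω > 0 and in the upper half-plane when ω < 0.

Case ω > 0 (lower half-plane, clockwise contour ⇒ F(ω) = -2πi·ΣRes):
  Res_{z = - 8 i} g(z) = \frac{3 i \left(1 - 8 \omega\right) e^{- 8 \omega}}{32} (pole of order 2)
  F(ω) = -2πi·ΣRes = \frac{3 \pi \left(1 - 8 \omega\right) e^{- 8 \omega}}{16}

Case ω < 0 (upper half-plane, counterclockwise contour ⇒ F(ω) = +2πi·ΣRes):
  Res_{z = 8 i} g(z) = \frac{3 i \left(- 8 \omega - 1\right) e^{8 \omega}}{32} (pole of order 2)
  F(ω) = 2πi·ΣRes = \frac{3 \pi \left(8 \omega + 1\right) e^{8 \omega}}{16}

Both cases combine into a single formula in |ω|:

F(ω) = \frac{3 \pi \left(1 - 8 \left|{\omega}\right|\right) e^{- 8 \left|{\omega}\right|}}{16}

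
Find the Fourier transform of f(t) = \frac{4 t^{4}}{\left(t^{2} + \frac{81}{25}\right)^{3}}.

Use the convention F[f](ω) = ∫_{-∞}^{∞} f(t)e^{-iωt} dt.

F(ω) = \frac{\pi \left(27 \omega^{2} - 75 \left|{\omega}\right| + 25\right) e^{- \frac{9 \left|{\omega}\right|}{5}}}{30}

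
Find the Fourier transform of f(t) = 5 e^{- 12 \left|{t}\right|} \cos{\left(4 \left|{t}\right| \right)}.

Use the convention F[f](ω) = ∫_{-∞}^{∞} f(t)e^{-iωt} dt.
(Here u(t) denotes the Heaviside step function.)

F(ω) = \frac{120 \left(\omega^{2} + 160\right)}{\omega^{4} + 256 \omega^{2} + 25600}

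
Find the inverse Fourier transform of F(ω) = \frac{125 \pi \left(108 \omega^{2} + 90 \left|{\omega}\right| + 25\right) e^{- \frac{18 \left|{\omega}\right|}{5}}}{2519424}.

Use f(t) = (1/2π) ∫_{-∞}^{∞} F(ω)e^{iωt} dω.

f(t) = \frac{2}{\left(t^{2} + \frac{324}{25}\right)^{3}}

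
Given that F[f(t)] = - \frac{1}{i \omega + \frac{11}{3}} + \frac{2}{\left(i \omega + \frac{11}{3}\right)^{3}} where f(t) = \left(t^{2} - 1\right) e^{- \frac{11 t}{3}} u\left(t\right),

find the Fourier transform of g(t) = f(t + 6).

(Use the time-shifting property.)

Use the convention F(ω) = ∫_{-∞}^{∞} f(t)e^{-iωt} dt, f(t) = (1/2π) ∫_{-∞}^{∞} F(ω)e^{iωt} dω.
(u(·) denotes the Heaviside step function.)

F[g](ω) = \frac{3 \left(54 i \omega - \left(3 i \omega + 11\right)^{3} + 198\right) e^{6 i \omega}}{\left(3 i \omega + 11\right)^{4}}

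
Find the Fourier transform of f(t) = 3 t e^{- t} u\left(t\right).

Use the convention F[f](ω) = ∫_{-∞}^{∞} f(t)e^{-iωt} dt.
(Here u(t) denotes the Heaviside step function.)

F(ω) = \frac{3}{\left(i \omega + 1\right)^{2}}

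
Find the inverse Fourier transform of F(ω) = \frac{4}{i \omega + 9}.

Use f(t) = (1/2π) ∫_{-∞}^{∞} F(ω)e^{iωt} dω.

f(t) = 4 e^{- 9 t} u\left(t\right)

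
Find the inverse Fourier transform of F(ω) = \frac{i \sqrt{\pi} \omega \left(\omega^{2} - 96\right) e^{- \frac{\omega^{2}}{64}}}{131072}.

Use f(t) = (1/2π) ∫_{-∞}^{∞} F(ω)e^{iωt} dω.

f(t) = t^{3} e^{- 16 t^{2}}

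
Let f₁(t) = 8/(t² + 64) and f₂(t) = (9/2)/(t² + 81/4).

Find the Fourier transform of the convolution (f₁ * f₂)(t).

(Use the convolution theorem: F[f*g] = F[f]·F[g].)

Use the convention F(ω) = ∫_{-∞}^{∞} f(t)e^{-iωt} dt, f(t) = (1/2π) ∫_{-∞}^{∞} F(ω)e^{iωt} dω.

F[f₁*f₂](ω) = \pi^{2} e^{- \frac{25 \left|{\omega}\right|}{2}}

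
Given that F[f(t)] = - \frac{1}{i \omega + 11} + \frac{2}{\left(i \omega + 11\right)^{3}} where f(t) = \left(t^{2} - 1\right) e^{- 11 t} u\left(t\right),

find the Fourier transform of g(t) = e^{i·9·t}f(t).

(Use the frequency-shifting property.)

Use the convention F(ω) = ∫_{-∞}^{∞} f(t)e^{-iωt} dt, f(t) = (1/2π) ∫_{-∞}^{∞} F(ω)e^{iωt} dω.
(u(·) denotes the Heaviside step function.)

F[g](ω) = \frac{2 i \left(\omega - 9\right) - \left(i \left(\omega - 9\right) + 11\right)^{3} + 22}{\left(i \left(\omega - 9\right) + 11\right)^{4}}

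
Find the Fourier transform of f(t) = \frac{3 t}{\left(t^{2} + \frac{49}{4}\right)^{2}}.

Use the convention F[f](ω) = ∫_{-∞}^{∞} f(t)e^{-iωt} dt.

F(ω) = - \frac{3 i \pi \omega e^{- \frac{7 \left|{\omega}\right|}{2}}}{7}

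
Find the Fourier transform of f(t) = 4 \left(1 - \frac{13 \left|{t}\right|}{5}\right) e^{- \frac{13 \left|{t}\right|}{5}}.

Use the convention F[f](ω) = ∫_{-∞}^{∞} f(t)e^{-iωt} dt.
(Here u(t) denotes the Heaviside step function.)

F(ω) = \frac{26000 \omega^{2}}{\left(25 \omega^{2} + 169\right)^{2}}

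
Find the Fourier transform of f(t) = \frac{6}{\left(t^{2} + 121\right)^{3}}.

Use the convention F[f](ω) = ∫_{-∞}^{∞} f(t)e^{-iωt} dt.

F(ω) = \frac{3 \pi \left(121 \omega^{2} + 33 \left|{\omega}\right| + 3\right) e^{- 11 \left|{\omega}\right|}}{644204}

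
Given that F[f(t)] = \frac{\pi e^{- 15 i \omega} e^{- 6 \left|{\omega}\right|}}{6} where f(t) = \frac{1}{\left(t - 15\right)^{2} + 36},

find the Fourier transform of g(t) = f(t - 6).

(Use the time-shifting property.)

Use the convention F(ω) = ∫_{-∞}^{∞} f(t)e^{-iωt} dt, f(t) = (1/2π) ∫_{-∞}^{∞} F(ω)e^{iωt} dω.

F[g](ω) = \frac{\pi e^{- 21 i \omega - 6 \left|{\omega}\right|}}{6}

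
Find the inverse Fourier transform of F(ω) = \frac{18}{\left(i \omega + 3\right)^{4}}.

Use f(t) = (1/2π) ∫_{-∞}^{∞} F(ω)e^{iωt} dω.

f(t) = 3 t^{3} e^{- 3 t} u\left(t\right)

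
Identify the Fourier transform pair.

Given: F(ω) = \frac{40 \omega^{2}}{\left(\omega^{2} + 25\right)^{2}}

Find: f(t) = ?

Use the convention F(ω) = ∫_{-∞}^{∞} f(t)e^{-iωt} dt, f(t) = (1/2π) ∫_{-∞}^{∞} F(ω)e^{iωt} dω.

f(t) = 2 \left(1 - 5 \left|{t}\right|\right) e^{- 5 \left|{t}\right|}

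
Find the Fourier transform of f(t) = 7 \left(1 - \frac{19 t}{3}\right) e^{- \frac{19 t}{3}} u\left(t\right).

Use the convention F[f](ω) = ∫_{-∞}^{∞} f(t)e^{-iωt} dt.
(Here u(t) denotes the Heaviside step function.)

F(ω) = \frac{63 i \omega}{- 9 \omega^{2} + 114 i \omega + 361}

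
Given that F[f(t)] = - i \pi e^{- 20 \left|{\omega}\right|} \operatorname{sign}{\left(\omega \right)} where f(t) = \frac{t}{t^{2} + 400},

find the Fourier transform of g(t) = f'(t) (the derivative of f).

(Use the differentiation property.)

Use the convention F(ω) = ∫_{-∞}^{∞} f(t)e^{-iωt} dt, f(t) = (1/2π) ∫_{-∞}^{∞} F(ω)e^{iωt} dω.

F[g](ω) = \pi \omega e^{- 20 \left|{\omega}\right|} \operatorname{sign}{\left(\omega \right)}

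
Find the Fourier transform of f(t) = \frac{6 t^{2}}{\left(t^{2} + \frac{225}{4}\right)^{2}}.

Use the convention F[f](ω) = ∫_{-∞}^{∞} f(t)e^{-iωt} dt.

F(ω) = \frac{\pi \left(2 - 15 \left|{\omega}\right|\right) e^{- \frac{15 \left|{\omega}\right|}{2}}}{5}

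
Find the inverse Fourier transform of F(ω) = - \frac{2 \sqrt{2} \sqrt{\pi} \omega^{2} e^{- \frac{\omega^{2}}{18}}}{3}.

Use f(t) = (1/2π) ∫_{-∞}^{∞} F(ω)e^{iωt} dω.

f(t) = 9 \left(18 t^{2} - 2\right) e^{- \frac{9 t^{2}}{2}}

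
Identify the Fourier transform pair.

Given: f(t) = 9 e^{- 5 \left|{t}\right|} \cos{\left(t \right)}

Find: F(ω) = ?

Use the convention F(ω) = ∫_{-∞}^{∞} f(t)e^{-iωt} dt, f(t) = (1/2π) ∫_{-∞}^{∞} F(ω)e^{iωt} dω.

F(ω) = \frac{90 \left(\omega^{2} + 26\right)}{\omega^{4} + 48 \omega^{2} + 676}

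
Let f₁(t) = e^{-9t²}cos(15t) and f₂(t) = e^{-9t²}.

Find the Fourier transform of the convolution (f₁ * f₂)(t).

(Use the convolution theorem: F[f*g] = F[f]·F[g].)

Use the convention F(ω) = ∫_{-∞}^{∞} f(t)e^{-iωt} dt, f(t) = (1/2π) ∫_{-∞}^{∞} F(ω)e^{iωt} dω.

F[f₁*f₂](ω) = \frac{\pi \left(e^{\frac{5 \omega}{3}} + 1\right) e^{- \frac{\omega^{2}}{18} - \frac{5 \omega}{6} - \frac{25}{4}}}{18}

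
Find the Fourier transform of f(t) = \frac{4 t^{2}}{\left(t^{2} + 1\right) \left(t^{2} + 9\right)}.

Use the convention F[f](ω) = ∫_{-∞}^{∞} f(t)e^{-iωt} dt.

F(ω) = \frac{\pi \left(3 - e^{2 \left|{\omega}\right|}\right) e^{- 3 \left|{\omega}\right|}}{2}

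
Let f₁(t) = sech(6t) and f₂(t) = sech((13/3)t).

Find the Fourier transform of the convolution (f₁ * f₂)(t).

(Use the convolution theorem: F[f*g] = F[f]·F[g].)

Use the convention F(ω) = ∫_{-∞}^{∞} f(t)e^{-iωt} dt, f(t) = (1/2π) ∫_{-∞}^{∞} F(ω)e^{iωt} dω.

F[f₁*f₂](ω) = \frac{\pi^{2}}{26 \cosh{\left(\frac{\pi \omega}{12} \right)} \cosh{\left(\frac{3 \pi \omega}{26} \right)}}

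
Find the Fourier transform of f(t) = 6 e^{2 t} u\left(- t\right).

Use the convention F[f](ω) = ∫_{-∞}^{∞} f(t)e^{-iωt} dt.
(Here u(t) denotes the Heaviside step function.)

F(ω) = - \frac{6}{i \omega - 2}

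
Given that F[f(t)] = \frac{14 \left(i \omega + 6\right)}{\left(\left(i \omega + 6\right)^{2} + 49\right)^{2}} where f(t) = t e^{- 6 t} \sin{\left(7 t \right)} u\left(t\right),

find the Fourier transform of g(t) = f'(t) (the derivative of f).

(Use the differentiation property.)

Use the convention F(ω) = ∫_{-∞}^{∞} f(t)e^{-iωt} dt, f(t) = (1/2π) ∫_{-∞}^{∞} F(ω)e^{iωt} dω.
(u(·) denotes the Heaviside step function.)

F[g](ω) = \frac{14 i \omega \left(i \omega + 6\right)}{\left(\left(i \omega + 6\right)^{2} + 49\right)^{2}}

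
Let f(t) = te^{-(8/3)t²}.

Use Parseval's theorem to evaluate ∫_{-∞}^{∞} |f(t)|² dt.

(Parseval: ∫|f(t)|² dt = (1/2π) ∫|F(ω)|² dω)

∫|f(t)|² dt = \frac{3 \sqrt{3} \sqrt{\pi}}{128}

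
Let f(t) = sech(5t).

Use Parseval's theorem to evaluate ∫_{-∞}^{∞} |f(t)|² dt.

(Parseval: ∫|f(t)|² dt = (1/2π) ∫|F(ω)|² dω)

∫|f(t)|² dt = \frac{2}{5}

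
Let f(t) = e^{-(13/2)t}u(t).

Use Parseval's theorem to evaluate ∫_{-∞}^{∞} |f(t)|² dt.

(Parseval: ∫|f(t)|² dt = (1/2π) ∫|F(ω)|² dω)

∫|f(t)|² dt = \frac{1}{13}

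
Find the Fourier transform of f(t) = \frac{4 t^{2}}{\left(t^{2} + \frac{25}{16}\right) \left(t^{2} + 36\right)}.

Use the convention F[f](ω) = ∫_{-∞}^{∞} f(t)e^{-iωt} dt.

F(ω) = \frac{384 \pi e^{- 6 \left|{\omega}\right|}}{551} - \frac{80 \pi e^{- \frac{5 \left|{\omega}\right|}{4}}}{551}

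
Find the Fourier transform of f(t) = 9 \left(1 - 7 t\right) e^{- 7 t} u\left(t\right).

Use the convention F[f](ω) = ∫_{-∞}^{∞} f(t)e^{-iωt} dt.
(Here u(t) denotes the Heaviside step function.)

F(ω) = \frac{9 i \omega}{- \omega^{2} + 14 i \omega + 49}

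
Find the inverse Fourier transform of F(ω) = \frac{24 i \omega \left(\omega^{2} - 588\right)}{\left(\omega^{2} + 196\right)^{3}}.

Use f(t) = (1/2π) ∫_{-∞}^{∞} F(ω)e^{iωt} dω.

f(t) = 6 t e^{- 14 \left|{t}\right|} \left|{t}\right|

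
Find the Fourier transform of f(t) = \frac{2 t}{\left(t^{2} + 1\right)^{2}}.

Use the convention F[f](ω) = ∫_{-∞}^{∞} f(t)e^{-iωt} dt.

F(ω) = - i \pi \omega e^{- \left|{\omega}\right|}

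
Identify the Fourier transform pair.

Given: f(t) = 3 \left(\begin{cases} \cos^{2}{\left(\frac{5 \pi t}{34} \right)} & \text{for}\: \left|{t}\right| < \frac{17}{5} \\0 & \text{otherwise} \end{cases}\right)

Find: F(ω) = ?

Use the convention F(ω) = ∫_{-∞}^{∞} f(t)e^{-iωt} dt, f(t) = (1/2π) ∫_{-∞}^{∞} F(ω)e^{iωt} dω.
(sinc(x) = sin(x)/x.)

F(ω) = - \frac{255 \pi^{2} \operatorname{sinc}{\left(\frac{17 \omega}{5} \right)}}{289 \omega^{2} - 25 \pi^{2}}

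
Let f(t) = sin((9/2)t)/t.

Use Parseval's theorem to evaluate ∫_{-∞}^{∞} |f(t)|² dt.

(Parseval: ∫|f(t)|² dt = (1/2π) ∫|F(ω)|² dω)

∫|f(t)|² dt = \frac{9 \pi}{2}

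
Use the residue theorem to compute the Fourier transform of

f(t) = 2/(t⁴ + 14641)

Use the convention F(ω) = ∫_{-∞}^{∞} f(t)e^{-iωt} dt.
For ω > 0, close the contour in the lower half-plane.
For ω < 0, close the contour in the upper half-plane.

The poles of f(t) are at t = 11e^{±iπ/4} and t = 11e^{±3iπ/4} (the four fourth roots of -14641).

Let g(z) = f(z)e^{-iωz}; for large |z| the factor e^{-iωz} decays in the lower half-plane when ω > 0 and in the upper half-plane when ω < 0.

Case ω > 0 (lower half-plane, clockwise contour ⇒ F(ω) = -2πi·ΣRes):
  Res_{z = - \frac{11 \sqrt{2}}{2} - \frac{11 \sqrt{2} i}{2}} g(z) = \frac{\sqrt{2} i \left(1 - i\right) e^{\frac{11 \sqrt{2} \omega \left(-1 + i\right)}{2}}}{5324}
  Res_{z = \frac{11 \sqrt{2}}{2} - \frac{11 \sqrt{2} i}{2}} g(z) = \frac{\sqrt{2} i \left(1 + i\right) e^{- \frac{11 \sqrt{2} \omega \left(1 + i\right)}{2}}}{5324}
  F(ω) = -2πi·ΣRes = \frac{\sqrt{2} \pi \left(1 - i\right) \left(e^{11 \sqrt{2} i \omega} + i\right) e^{- \frac{11 \sqrt{2} \omega \left(1 + i\right)}{2}}}{2662} = \frac{2 \pi e^{- \frac{11 \sqrt{2} \omega}{2}} \sin{\left(\frac{11 \sqrt{2} \omega}{2} + \frac{\pi}{4} \right)}}{1331}

Case ω < 0 (upper half-plane, counterclockwise contour ⇒ F(ω) = +2πi·ΣRes):
  Res_{z = \frac{11 \sqrt{2}}{2} + \frac{11 \sqrt{2} i}{2}} g(z) = \frac{\sqrt{2} i \left(-1 + i\right) e^{\frac{11 \sqrt{2} \omega \left(1 - i\right)}{2}}}{5324}
  Res_{z = - \frac{11 \sqrt{2}}{2} + \frac{11 \sqrt{2} i}{2}} g(z) = \frac{\sqrt{2} \left(1 - i\right) e^{\frac{11 \sqrt{2} \omega \left(1 + i\right)}{2}}}{5324}
  F(ω) = 2πi·ΣRes = - \frac{\sqrt{2} i \pi \left(i \left(1 - i\right) e^{\frac{11 \sqrt{2} \omega \left(1 - i\right)}{2}} - \left(1 - i\right) e^{\frac{11 \sqrt{2} \omega \left(1 + i\right)}{2}}\right)}{2662} = \frac{2 \pi e^{\frac{11 \sqrt{2} \omega}{2}} \cos{\left(\frac{11 \sqrt{2} \omega}{2} + \frac{\pi}{4} \right)}}{1331}

Both cases combine into a single formula in |ω|:

F(ω) = \frac{2 \pi e^{- \frac{11 \sqrt{2} \left|{\omega}\right|}{2}} \sin{\left(\frac{11 \sqrt{2} \left|{\omega}\right|}{2} + \frac{\pi}{4} \right)}}{1331}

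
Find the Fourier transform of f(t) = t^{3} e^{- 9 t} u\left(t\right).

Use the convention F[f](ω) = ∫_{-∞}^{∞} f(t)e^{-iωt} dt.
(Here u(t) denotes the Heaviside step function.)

F(ω) = \frac{6}{\left(i \omega + 9\right)^{4}}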